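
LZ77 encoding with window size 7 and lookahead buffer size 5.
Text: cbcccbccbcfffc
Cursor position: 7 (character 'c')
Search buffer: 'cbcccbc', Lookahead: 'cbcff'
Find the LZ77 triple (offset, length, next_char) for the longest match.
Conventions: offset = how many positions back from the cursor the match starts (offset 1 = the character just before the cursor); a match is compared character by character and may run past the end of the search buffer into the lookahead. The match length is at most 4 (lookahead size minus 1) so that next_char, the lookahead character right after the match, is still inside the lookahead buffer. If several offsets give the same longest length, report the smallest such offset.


Try each offset into the search buffer:
  offset=1 (pos 6, char 'c'): match length 1
  offset=2 (pos 5, char 'b'): match length 0
  offset=3 (pos 4, char 'c'): match length 3
  offset=4 (pos 3, char 'c'): match length 1
  offset=5 (pos 2, char 'c'): match length 1
  offset=6 (pos 1, char 'b'): match length 0
  offset=7 (pos 0, char 'c'): match length 3
Longest match has length 3, found at offsets 3, 7; take the smallest, offset 3.
next_char = character at position 7 + 3 = 10 -> 'f'

Best match: offset=3, length=3 (matching 'cbc' starting at position 4)
LZ77 triple: (3, 3, 'f')


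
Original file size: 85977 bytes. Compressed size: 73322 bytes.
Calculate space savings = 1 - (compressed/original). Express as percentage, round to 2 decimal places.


ratio = compressed/original = 73322/85977 = 0.852809
savings = 1 - ratio = 1 - 0.852809 = 0.147191
as a percentage: 0.147191 * 100 = 14.72%

Space savings = 1 - 73322/85977 = 14.72%


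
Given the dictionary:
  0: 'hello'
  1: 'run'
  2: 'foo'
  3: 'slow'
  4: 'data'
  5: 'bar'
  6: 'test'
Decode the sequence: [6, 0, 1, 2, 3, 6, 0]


Look up each index in the dictionary:
  6 -> 'test'
  0 -> 'hello'
  1 -> 'run'
  2 -> 'foo'
  3 -> 'slow'
  6 -> 'test'
  0 -> 'hello'

Decoded: "test hello run foo slow test hello"


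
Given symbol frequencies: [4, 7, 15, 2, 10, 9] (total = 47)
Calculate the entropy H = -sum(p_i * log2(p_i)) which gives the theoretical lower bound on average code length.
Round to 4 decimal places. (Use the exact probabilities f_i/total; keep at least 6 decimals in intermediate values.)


Per-symbol terms -p_i * log2(p_i) with p_i = f_i/47:
  p = 4/47 = 0.085106: log2(p) = -3.554589, -p*log2(p) = 0.302518
  p = 7/47 = 0.148936: log2(p) = -2.747234, -p*log2(p) = 0.409163
  p = 15/47 = 0.319149: log2(p) = -1.647698, -p*log2(p) = 0.525861
  p = 2/47 = 0.042553: log2(p) = -4.554589, -p*log2(p) = 0.193812
  p = 10/47 = 0.212766: log2(p) = -2.232661, -p*log2(p) = 0.475034
  p = 9/47 = 0.191489: log2(p) = -2.384664, -p*log2(p) = 0.456638
H = 0.302518 + 0.409163 + 0.525861 + 0.193812 + 0.475034 + 0.456638 = 2.363026

H = 2.363 bits/symbol


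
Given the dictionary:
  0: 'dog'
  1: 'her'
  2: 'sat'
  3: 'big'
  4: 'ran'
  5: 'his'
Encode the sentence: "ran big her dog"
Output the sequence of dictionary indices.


Look up each word in the dictionary:
  'ran' -> 4
  'big' -> 3
  'her' -> 1
  'dog' -> 0

Encoded: [4, 3, 1, 0]


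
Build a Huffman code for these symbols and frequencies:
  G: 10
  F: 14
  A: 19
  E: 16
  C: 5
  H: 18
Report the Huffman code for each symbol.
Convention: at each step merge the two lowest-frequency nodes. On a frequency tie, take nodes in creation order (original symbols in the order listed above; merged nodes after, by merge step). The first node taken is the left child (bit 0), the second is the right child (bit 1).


Huffman tree construction:
Step 1: Merge C(5) + G(10) = 15
Step 2: Merge F(14) + (C+G)(15) = 29
Step 3: Merge E(16) + H(18) = 34
Step 4: Merge A(19) + (F+(C+G))(29) = 48
Step 5: Merge (E+H)(34) + (A+(F+(C+G)))(48) = 82
Read each symbol's code off the tree from the root (left child = 0, right child = 1).

Codes:
  G: 1111 (length 4)
  F: 110 (length 3)
  A: 10 (length 2)
  E: 00 (length 2)
  C: 1110 (length 4)
  H: 01 (length 2)
Average code length: 208/82 = 2.5366 bits/symbol


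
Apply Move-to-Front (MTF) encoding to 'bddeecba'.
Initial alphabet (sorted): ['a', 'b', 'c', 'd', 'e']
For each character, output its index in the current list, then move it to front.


MTF encoding:
'b': index 1 in ['a', 'b', 'c', 'd', 'e'] -> ['b', 'a', 'c', 'd', 'e']
'd': index 3 in ['b', 'a', 'c', 'd', 'e'] -> ['d', 'b', 'a', 'c', 'e']
'd': index 0 in ['d', 'b', 'a', 'c', 'e'] -> ['d', 'b', 'a', 'c', 'e']
'e': index 4 in ['d', 'b', 'a', 'c', 'e'] -> ['e', 'd', 'b', 'a', 'c']
'e': index 0 in ['e', 'd', 'b', 'a', 'c'] -> ['e', 'd', 'b', 'a', 'c']
'c': index 4 in ['e', 'd', 'b', 'a', 'c'] -> ['c', 'e', 'd', 'b', 'a']
'b': index 3 in ['c', 'e', 'd', 'b', 'a'] -> ['b', 'c', 'e', 'd', 'a']
'a': index 4 in ['b', 'c', 'e', 'd', 'a'] -> ['a', 'b', 'c', 'e', 'd']


Output: [1, 3, 0, 4, 0, 4, 3, 4]


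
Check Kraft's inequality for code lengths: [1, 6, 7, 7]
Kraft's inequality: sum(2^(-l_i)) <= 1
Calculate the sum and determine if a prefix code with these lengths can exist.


Sum = 2^(-1) + 2^(-6) + 2^(-7) + 2^(-7)
    = 0.5 + 0.015625 + 0.0078125 + 0.0078125
    = 68/128 = 0.53125
Since 0.53125 <= 1, Kraft's inequality IS satisfied.
A prefix code with these lengths CAN exist.

Kraft sum = 0.53125. Satisfied.


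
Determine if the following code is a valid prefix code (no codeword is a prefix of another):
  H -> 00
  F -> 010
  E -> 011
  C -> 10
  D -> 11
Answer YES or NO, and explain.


Checking each pair (does one codeword prefix another?):
  H='00' vs F='010': no prefix
  H='00' vs E='011': no prefix
  H='00' vs C='10': no prefix
  H='00' vs D='11': no prefix
  F='010' vs H='00': no prefix
  F='010' vs E='011': no prefix
  F='010' vs C='10': no prefix
  F='010' vs D='11': no prefix
  E='011' vs H='00': no prefix
  E='011' vs F='010': no prefix
  E='011' vs C='10': no prefix
  E='011' vs D='11': no prefix
  C='10' vs H='00': no prefix
  C='10' vs F='010': no prefix
  C='10' vs E='011': no prefix
  C='10' vs D='11': no prefix
  D='11' vs H='00': no prefix
  D='11' vs F='010': no prefix
  D='11' vs E='011': no prefix
  D='11' vs C='10': no prefix
No violation found over all pairs.

YES -- this is a valid prefix code. No codeword is a prefix of any other codeword.


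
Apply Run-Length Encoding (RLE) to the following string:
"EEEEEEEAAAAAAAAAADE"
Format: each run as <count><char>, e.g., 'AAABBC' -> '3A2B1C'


Scanning runs left to right:
  i=0: run of 'E' x 7 -> '7E'
  i=7: run of 'A' x 10 -> '10A'
  i=17: run of 'D' x 1 -> '1D'
  i=18: run of 'E' x 1 -> '1E'

RLE = 7E10A1D1E


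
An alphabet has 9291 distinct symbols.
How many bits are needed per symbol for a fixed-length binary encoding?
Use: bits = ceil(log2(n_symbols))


log2(9291) = 13.1816
Bracket: 2^13 = 8192 < 9291 <= 2^14 = 16384
So ceil(log2(9291)) = 14

bits = ceil(log2(9291)) = ceil(13.1816) = 14 bits


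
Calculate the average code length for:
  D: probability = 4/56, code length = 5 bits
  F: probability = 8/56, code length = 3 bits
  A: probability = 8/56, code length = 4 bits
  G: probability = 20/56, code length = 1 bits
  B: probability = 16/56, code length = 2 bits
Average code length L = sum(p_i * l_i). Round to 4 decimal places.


Weighted contributions p_i * l_i:
  D: (4/56) * 5 = 20/56
  F: (8/56) * 3 = 24/56
  A: (8/56) * 4 = 32/56
  G: (20/56) * 1 = 20/56
  B: (16/56) * 2 = 32/56
Sum = (20 + 24 + 32 + 20 + 32)/56 = 128/56

L = 128/56 = 2.2857 bits/symbol


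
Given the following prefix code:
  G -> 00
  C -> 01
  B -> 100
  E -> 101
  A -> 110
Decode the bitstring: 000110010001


Decoding step by step:
Bits 00 -> G
Bits 01 -> C
Bits 100 -> B
Bits 100 -> B
Bits 01 -> C


Decoded message: GCBBC


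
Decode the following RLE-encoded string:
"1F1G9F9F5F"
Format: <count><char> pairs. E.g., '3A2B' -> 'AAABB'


Expanding each <count><char> pair:
  1F -> 'F'
  1G -> 'G'
  9F -> 'FFFFFFFFF'
  9F -> 'FFFFFFFFF'
  5F -> 'FFFFF'

Decoded = FGFFFFFFFFFFFFFFFFFFFFFFF


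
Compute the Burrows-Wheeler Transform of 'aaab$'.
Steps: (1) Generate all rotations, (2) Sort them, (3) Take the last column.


Rotations (sorted):
  0: $aaab -> last char: b
  1: aaab$ -> last char: $
  2: aab$a -> last char: a
  3: ab$aa -> last char: a
  4: b$aaa -> last char: a


BWT = b$aaa


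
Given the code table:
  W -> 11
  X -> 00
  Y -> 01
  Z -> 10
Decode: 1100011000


Decoding:
11 -> W
00 -> X
01 -> Y
10 -> Z
00 -> X


Result: WXYZX


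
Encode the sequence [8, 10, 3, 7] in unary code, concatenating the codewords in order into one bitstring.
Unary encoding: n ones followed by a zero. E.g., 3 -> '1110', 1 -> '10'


Encode each number as n ones followed by a terminating 0:
  8 -> 111111110 (9 bits)
  10 -> 11111111110 (11 bits)
  3 -> 1110 (4 bits)
  7 -> 11111110 (8 bits)
Total length = 9 + 11 + 4 + 8 = 32 bits.

Unary([8, 10, 3, 7]) = 11111111011111111110111011111110 (32 bits)


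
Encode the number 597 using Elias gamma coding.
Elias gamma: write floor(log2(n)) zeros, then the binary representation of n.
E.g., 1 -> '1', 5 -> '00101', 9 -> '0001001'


num_bits = floor(log2(597)) + 1 = 10
leading_zeros = num_bits - 1 = 9
binary(597) = 1001010101

Elias gamma(597) = '000000000' + '1001010101' = 0000000001001010101 (19 bits)


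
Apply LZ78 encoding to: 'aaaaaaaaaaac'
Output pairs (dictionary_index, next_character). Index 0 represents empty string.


LZ78 encoding steps:
Dictionary: {0: ''}
Step 1: w='' (idx 0), next='a' -> output (0, 'a'), add 'a' as idx 1
Step 2: w='a' (idx 1), next='a' -> output (1, 'a'), add 'aa' as idx 2
Step 3: w='aa' (idx 2), next='a' -> output (2, 'a'), add 'aaa' as idx 3
Step 4: w='aaa' (idx 3), next='a' -> output (3, 'a'), add 'aaaa' as idx 4
Step 5: w='a' (idx 1), next='c' -> output (1, 'c'), add 'ac' as idx 5


Encoded: [(0, 'a'), (1, 'a'), (2, 'a'), (3, 'a'), (1, 'c')]


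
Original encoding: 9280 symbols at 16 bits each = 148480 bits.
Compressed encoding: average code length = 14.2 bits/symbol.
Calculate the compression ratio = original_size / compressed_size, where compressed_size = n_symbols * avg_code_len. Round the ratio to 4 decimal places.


original_size = n_symbols * orig_bits = 9280 * 16 = 148480 bits
compressed_size = n_symbols * avg_code_len = 9280 * 14.2 = 131776.0 bits
ratio = original_size / compressed_size = 148480 / 131776.0 = 1.1268

Compression ratio = 1.1268


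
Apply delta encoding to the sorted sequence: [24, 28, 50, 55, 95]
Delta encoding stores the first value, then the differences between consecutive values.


First value: 24
Deltas:
  28 - 24 = 4
  50 - 28 = 22
  55 - 50 = 5
  95 - 55 = 40


Delta encoded: [24, 4, 22, 5, 40]


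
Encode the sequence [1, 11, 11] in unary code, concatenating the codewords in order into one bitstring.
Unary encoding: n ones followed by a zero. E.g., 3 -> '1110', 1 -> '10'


Encode each number as n ones followed by a terminating 0:
  1 -> 10 (2 bits)
  11 -> 111111111110 (12 bits)
  11 -> 111111111110 (12 bits)
Total length = 2 + 12 + 12 = 26 bits.

Unary([1, 11, 11]) = 10111111111110111111111110 (26 bits)


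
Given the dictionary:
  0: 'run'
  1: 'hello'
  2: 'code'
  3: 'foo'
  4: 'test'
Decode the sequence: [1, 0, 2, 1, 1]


Look up each index in the dictionary:
  1 -> 'hello'
  0 -> 'run'
  2 -> 'code'
  1 -> 'hello'
  1 -> 'hello'

Decoded: "hello run code hello hello"


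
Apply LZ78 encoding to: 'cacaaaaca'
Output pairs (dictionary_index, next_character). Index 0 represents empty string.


LZ78 encoding steps:
Dictionary: {0: ''}
Step 1: w='' (idx 0), next='c' -> output (0, 'c'), add 'c' as idx 1
Step 2: w='' (idx 0), next='a' -> output (0, 'a'), add 'a' as idx 2
Step 3: w='c' (idx 1), next='a' -> output (1, 'a'), add 'ca' as idx 3
Step 4: w='a' (idx 2), next='a' -> output (2, 'a'), add 'aa' as idx 4
Step 5: w='a' (idx 2), next='c' -> output (2, 'c'), add 'ac' as idx 5
Step 6: w='a' (idx 2), end of input -> output (2, '')


Encoded: [(0, 'c'), (0, 'a'), (1, 'a'), (2, 'a'), (2, 'c'), (2, '')]


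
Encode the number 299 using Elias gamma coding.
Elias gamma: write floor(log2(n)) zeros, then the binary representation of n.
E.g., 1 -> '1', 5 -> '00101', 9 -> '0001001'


num_bits = floor(log2(299)) + 1 = 9
leading_zeros = num_bits - 1 = 8
binary(299) = 100101011

Elias gamma(299) = '00000000' + '100101011' = 00000000100101011 (17 bits)


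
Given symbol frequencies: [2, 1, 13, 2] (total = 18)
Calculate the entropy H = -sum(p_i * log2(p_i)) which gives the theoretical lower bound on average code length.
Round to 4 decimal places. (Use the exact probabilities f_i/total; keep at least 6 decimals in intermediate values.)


Per-symbol terms -p_i * log2(p_i) with p_i = f_i/18:
  p = 2/18 = 0.111111: log2(p) = -3.169925, -p*log2(p) = 0.352214
  p = 1/18 = 0.055556: log2(p) = -4.169925, -p*log2(p) = 0.231663
  p = 13/18 = 0.722222: log2(p) = -0.469485, -p*log2(p) = 0.339073
  p = 2/18 = 0.111111: log2(p) = -3.169925, -p*log2(p) = 0.352214
H = 0.352214 + 0.231663 + 0.339073 + 0.352214 = 1.275164

H = 1.2752 bits/symbol


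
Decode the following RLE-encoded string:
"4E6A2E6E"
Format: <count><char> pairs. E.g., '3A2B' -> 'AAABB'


Expanding each <count><char> pair:
  4E -> 'EEEE'
  6A -> 'AAAAAA'
  2E -> 'EE'
  6E -> 'EEEEEE'

Decoded = EEEEAAAAAAEEEEEEEE


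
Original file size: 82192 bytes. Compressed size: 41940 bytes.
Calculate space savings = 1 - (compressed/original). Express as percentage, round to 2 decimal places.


ratio = compressed/original = 41940/82192 = 0.510269
savings = 1 - ratio = 1 - 0.510269 = 0.489731
as a percentage: 0.489731 * 100 = 48.97%

Space savings = 1 - 41940/82192 = 48.97%


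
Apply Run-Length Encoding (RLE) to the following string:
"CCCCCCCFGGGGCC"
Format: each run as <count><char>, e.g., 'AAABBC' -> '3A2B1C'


Scanning runs left to right:
  i=0: run of 'C' x 7 -> '7C'
  i=7: run of 'F' x 1 -> '1F'
  i=8: run of 'G' x 4 -> '4G'
  i=12: run of 'C' x 2 -> '2C'

RLE = 7C1F4G2C


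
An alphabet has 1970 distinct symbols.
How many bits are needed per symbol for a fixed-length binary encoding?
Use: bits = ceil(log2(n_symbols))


log2(1970) = 10.944
Bracket: 2^10 = 1024 < 1970 <= 2^11 = 2048
So ceil(log2(1970)) = 11

bits = ceil(log2(1970)) = ceil(10.944) = 11 bits


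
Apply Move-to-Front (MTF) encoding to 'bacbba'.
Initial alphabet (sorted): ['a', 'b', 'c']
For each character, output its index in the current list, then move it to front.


MTF encoding:
'b': index 1 in ['a', 'b', 'c'] -> ['b', 'a', 'c']
'a': index 1 in ['b', 'a', 'c'] -> ['a', 'b', 'c']
'c': index 2 in ['a', 'b', 'c'] -> ['c', 'a', 'b']
'b': index 2 in ['c', 'a', 'b'] -> ['b', 'c', 'a']
'b': index 0 in ['b', 'c', 'a'] -> ['b', 'c', 'a']
'a': index 2 in ['b', 'c', 'a'] -> ['a', 'b', 'c']


Output: [1, 1, 2, 2, 0, 2]


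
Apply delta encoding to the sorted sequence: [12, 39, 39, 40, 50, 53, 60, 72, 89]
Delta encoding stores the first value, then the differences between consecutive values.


First value: 12
Deltas:
  39 - 12 = 27
  39 - 39 = 0
  40 - 39 = 1
  50 - 40 = 10
  53 - 50 = 3
  60 - 53 = 7
  72 - 60 = 12
  89 - 72 = 17


Delta encoded: [12, 27, 0, 1, 10, 3, 7, 12, 17]


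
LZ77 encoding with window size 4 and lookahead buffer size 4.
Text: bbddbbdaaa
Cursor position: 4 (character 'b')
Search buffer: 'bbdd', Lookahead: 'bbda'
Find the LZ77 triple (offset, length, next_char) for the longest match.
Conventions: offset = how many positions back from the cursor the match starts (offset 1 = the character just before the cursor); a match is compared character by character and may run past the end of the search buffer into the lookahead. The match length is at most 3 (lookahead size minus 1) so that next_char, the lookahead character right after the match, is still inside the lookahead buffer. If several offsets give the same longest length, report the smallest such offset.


Try each offset into the search buffer:
  offset=1 (pos 3, char 'd'): match length 0
  offset=2 (pos 2, char 'd'): match length 0
  offset=3 (pos 1, char 'b'): match length 1
  offset=4 (pos 0, char 'b'): match length 3
Longest match has length 3 at offset 4.
next_char = character at position 4 + 3 = 7 -> 'a'

Best match: offset=4, length=3 (matching 'bbd' starting at position 0)
LZ77 triple: (4, 3, 'a')


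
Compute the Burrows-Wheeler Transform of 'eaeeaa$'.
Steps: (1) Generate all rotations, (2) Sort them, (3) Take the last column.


Rotations (sorted):
  0: $eaeeaa -> last char: a
  1: a$eaeea -> last char: a
  2: aa$eaee -> last char: e
  3: aeeaa$e -> last char: e
  4: eaa$eae -> last char: e
  5: eaeeaa$ -> last char: $
  6: eeaa$ea -> last char: a


BWT = aaeee$a


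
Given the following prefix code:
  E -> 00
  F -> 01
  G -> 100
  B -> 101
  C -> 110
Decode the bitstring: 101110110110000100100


Decoding step by step:
Bits 101 -> B
Bits 110 -> C
Bits 110 -> C
Bits 110 -> C
Bits 00 -> E
Bits 01 -> F
Bits 00 -> E
Bits 100 -> G


Decoded message: BCCCEFEG


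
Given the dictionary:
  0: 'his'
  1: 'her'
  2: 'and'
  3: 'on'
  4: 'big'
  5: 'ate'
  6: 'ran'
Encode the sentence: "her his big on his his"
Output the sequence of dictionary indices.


Look up each word in the dictionary:
  'her' -> 1
  'his' -> 0
  'big' -> 4
  'on' -> 3
  'his' -> 0
  'his' -> 0

Encoded: [1, 0, 4, 3, 0, 0]


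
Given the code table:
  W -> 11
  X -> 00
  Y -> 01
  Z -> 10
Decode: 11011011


Decoding:
11 -> W
01 -> Y
10 -> Z
11 -> W


Result: WYZW


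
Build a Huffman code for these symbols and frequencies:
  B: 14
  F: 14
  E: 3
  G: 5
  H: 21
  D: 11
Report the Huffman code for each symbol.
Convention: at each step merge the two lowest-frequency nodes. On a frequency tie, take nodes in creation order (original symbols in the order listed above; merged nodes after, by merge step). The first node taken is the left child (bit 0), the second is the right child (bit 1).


Huffman tree construction:
Step 1: Merge E(3) + G(5) = 8
Step 2: Merge (E+G)(8) + D(11) = 19
Step 3: Merge B(14) + F(14) = 28
Step 4: Merge ((E+G)+D)(19) + H(21) = 40
Step 5: Merge (B+F)(28) + (((E+G)+D)+H)(40) = 68
Read each symbol's code off the tree from the root (left child = 0, right child = 1).

Codes:
  B: 00 (length 2)
  F: 01 (length 2)
  E: 1000 (length 4)
  G: 1001 (length 4)
  H: 11 (length 2)
  D: 101 (length 3)
Average code length: 163/68 = 2.3971 bits/symbol


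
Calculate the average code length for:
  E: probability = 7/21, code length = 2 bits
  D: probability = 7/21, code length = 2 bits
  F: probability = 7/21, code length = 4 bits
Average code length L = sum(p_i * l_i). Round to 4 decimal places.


Weighted contributions p_i * l_i:
  E: (7/21) * 2 = 14/21
  D: (7/21) * 2 = 14/21
  F: (7/21) * 4 = 28/21
Sum = (14 + 14 + 28)/21 = 56/21

L = 56/21 = 2.6667 bits/symbol


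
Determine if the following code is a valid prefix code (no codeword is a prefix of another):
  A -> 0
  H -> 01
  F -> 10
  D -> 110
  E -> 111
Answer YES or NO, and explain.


Checking each pair (does one codeword prefix another?):
  A='0' vs H='01': prefix -- VIOLATION

NO -- this is NOT a valid prefix code. A (0) is a prefix of H (01).


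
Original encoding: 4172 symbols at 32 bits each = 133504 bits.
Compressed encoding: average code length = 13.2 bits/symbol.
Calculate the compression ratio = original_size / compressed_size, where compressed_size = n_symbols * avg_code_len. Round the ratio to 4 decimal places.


original_size = n_symbols * orig_bits = 4172 * 32 = 133504 bits
compressed_size = n_symbols * avg_code_len = 4172 * 13.2 = 55070.4 bits
ratio = original_size / compressed_size = 133504 / 55070.4 = 2.4242

Compression ratio = 2.4242


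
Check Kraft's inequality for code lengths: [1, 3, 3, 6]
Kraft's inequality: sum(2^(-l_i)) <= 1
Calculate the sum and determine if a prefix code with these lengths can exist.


Sum = 2^(-1) + 2^(-3) + 2^(-3) + 2^(-6)
    = 0.5 + 0.125 + 0.125 + 0.015625
    = 49/64 = 0.765625
Since 0.765625 <= 1, Kraft's inequality IS satisfied.
A prefix code with these lengths CAN exist.

Kraft sum = 0.765625. Satisfied.


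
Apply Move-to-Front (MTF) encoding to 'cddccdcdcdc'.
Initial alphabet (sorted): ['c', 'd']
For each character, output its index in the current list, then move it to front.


MTF encoding:
'c': index 0 in ['c', 'd'] -> ['c', 'd']
'd': index 1 in ['c', 'd'] -> ['d', 'c']
'd': index 0 in ['d', 'c'] -> ['d', 'c']
'c': index 1 in ['d', 'c'] -> ['c', 'd']
'c': index 0 in ['c', 'd'] -> ['c', 'd']
'd': index 1 in ['c', 'd'] -> ['d', 'c']
'c': index 1 in ['d', 'c'] -> ['c', 'd']
'd': index 1 in ['c', 'd'] -> ['d', 'c']
'c': index 1 in ['d', 'c'] -> ['c', 'd']
'd': index 1 in ['c', 'd'] -> ['d', 'c']
'c': index 1 in ['d', 'c'] -> ['c', 'd']


Output: [0, 1, 0, 1, 0, 1, 1, 1, 1, 1, 1]


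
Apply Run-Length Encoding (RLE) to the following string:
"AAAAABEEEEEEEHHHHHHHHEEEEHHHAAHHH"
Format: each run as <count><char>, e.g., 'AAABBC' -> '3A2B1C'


Scanning runs left to right:
  i=0: run of 'A' x 5 -> '5A'
  i=5: run of 'B' x 1 -> '1B'
  i=6: run of 'E' x 7 -> '7E'
  i=13: run of 'H' x 8 -> '8H'
  i=21: run of 'E' x 4 -> '4E'
  i=25: run of 'H' x 3 -> '3H'
  i=28: run of 'A' x 2 -> '2A'
  i=30: run of 'H' x 3 -> '3H'

RLE = 5A1B7E8H4E3H2A3H


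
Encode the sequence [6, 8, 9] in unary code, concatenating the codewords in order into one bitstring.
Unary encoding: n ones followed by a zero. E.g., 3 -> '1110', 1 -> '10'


Encode each number as n ones followed by a terminating 0:
  6 -> 1111110 (7 bits)
  8 -> 111111110 (9 bits)
  9 -> 1111111110 (10 bits)
Total length = 7 + 9 + 10 = 26 bits.

Unary([6, 8, 9]) = 11111101111111101111111110 (26 bits)


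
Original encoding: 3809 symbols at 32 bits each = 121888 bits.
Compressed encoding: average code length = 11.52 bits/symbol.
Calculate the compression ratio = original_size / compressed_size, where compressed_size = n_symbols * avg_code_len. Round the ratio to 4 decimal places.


original_size = n_symbols * orig_bits = 3809 * 32 = 121888 bits
compressed_size = n_symbols * avg_code_len = 3809 * 11.52 = 43879.68 bits
ratio = original_size / compressed_size = 121888 / 43879.68 = 2.7778

Compression ratio = 2.7778


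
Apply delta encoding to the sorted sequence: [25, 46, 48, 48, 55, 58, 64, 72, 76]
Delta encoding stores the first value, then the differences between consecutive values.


First value: 25
Deltas:
  46 - 25 = 21
  48 - 46 = 2
  48 - 48 = 0
  55 - 48 = 7
  58 - 55 = 3
  64 - 58 = 6
  72 - 64 = 8
  76 - 72 = 4


Delta encoded: [25, 21, 2, 0, 7, 3, 6, 8, 4]


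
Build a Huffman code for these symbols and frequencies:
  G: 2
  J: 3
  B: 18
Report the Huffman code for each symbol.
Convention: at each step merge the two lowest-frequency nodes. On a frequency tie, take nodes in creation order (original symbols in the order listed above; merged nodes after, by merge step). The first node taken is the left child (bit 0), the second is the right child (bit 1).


Huffman tree construction:
Step 1: Merge G(2) + J(3) = 5
Step 2: Merge (G+J)(5) + B(18) = 23
Read each symbol's code off the tree from the root (left child = 0, right child = 1).

Codes:
  G: 00 (length 2)
  J: 01 (length 2)
  B: 1 (length 1)
Average code length: 28/23 = 1.2174 bits/symbol


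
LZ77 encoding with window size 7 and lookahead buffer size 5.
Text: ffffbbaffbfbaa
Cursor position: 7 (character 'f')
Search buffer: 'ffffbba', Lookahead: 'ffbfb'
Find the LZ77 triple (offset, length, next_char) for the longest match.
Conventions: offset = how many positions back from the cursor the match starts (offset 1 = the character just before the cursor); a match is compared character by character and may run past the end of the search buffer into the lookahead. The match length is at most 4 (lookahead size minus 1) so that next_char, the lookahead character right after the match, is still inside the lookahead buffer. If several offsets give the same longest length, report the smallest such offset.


Try each offset into the search buffer:
  offset=1 (pos 6, char 'a'): match length 0
  offset=2 (pos 5, char 'b'): match length 0
  offset=3 (pos 4, char 'b'): match length 0
  offset=4 (pos 3, char 'f'): match length 1
  offset=5 (pos 2, char 'f'): match length 3
  offset=6 (pos 1, char 'f'): match length 2
  offset=7 (pos 0, char 'f'): match length 2
Longest match has length 3 at offset 5.
next_char = character at position 7 + 3 = 10 -> 'f'

Best match: offset=5, length=3 (matching 'ffb' starting at position 2)
LZ77 triple: (5, 3, 'f')


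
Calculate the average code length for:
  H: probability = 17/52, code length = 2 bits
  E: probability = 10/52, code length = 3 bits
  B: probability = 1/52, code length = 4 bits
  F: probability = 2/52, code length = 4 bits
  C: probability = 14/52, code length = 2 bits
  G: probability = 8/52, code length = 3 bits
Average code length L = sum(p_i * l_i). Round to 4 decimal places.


Weighted contributions p_i * l_i:
  H: (17/52) * 2 = 34/52
  E: (10/52) * 3 = 30/52
  B: (1/52) * 4 = 4/52
  F: (2/52) * 4 = 8/52
  C: (14/52) * 2 = 28/52
  G: (8/52) * 3 = 24/52
Sum = (34 + 30 + 4 + 8 + 28 + 24)/52 = 128/52

L = 128/52 = 2.4615 bits/symbol


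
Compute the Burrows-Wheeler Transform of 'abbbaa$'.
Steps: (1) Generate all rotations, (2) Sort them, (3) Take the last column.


Rotations (sorted):
  0: $abbbaa -> last char: a
  1: a$abbba -> last char: a
  2: aa$abbb -> last char: b
  3: abbbaa$ -> last char: $
  4: baa$abb -> last char: b
  5: bbaa$ab -> last char: b
  6: bbbaa$a -> last char: a


BWT = aab$bba


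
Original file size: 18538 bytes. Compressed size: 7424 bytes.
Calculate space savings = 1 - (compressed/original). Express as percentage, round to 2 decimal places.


ratio = compressed/original = 7424/18538 = 0.400475
savings = 1 - ratio = 1 - 0.400475 = 0.599525
as a percentage: 0.599525 * 100 = 59.95%

Space savings = 1 - 7424/18538 = 59.95%


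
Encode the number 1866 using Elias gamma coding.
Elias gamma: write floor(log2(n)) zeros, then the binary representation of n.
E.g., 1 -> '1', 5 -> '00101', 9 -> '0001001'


num_bits = floor(log2(1866)) + 1 = 11
leading_zeros = num_bits - 1 = 10
binary(1866) = 11101001010

Elias gamma(1866) = '0000000000' + '11101001010' = 000000000011101001010 (21 bits)


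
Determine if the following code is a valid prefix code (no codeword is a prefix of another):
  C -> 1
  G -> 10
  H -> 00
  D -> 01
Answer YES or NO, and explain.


Checking each pair (does one codeword prefix another?):
  C='1' vs G='10': prefix -- VIOLATION

NO -- this is NOT a valid prefix code. C (1) is a prefix of G (10).


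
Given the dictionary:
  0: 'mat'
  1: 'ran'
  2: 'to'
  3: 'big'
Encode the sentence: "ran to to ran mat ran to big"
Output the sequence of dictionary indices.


Look up each word in the dictionary:
  'ran' -> 1
  'to' -> 2
  'to' -> 2
  'ran' -> 1
  'mat' -> 0
  'ran' -> 1
  'to' -> 2
  'big' -> 3

Encoded: [1, 2, 2, 1, 0, 1, 2, 3]


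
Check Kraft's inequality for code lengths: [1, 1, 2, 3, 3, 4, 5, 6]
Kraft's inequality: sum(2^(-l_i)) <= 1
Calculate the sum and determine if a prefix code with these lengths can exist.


Sum = 2^(-1) + 2^(-1) + 2^(-2) + 2^(-3) + 2^(-3) + 2^(-4) + 2^(-5) + 2^(-6)
    = 0.5 + 0.5 + 0.25 + 0.125 + 0.125 + 0.0625 + 0.03125 + 0.015625
    = 103/64 = 1.609375
Since 1.609375 > 1, Kraft's inequality is NOT satisfied.
A prefix code with these lengths CANNOT exist.

Kraft sum = 1.609375. Not satisfied.


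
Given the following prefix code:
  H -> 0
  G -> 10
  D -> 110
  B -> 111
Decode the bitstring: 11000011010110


Decoding step by step:
Bits 110 -> D
Bits 0 -> H
Bits 0 -> H
Bits 0 -> H
Bits 110 -> D
Bits 10 -> G
Bits 110 -> D


Decoded message: DHHHDGD


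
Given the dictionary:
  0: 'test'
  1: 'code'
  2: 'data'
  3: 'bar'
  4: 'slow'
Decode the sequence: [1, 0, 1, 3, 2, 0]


Look up each index in the dictionary:
  1 -> 'code'
  0 -> 'test'
  1 -> 'code'
  3 -> 'bar'
  2 -> 'data'
  0 -> 'test'

Decoded: "code test code bar data test"


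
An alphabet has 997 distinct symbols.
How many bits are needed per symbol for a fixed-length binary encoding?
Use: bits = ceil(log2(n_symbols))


log2(997) = 9.9614
Bracket: 2^9 = 512 < 997 <= 2^10 = 1024
So ceil(log2(997)) = 10

bits = ceil(log2(997)) = ceil(9.9614) = 10 bits


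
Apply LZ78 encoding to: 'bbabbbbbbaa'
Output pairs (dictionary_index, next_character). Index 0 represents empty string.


LZ78 encoding steps:
Dictionary: {0: ''}
Step 1: w='' (idx 0), next='b' -> output (0, 'b'), add 'b' as idx 1
Step 2: w='b' (idx 1), next='a' -> output (1, 'a'), add 'ba' as idx 2
Step 3: w='b' (idx 1), next='b' -> output (1, 'b'), add 'bb' as idx 3
Step 4: w='bb' (idx 3), next='b' -> output (3, 'b'), add 'bbb' as idx 4
Step 5: w='ba' (idx 2), next='a' -> output (2, 'a'), add 'baa' as idx 5


Encoded: [(0, 'b'), (1, 'a'), (1, 'b'), (3, 'b'), (2, 'a')]


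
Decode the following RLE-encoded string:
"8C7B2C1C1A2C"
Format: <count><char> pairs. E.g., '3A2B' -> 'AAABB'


Expanding each <count><char> pair:
  8C -> 'CCCCCCCC'
  7B -> 'BBBBBBB'
  2C -> 'CC'
  1C -> 'C'
  1A -> 'A'
  2C -> 'CC'

Decoded = CCCCCCCCBBBBBBBCCCACC


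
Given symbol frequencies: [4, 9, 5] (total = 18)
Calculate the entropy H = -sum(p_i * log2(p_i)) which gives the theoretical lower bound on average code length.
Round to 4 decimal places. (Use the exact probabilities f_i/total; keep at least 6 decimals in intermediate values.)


Per-symbol terms -p_i * log2(p_i) with p_i = f_i/18:
  p = 4/18 = 0.222222: log2(p) = -2.169925, -p*log2(p) = 0.482206
  p = 9/18 = 0.500000: log2(p) = -1.000000, -p*log2(p) = 0.500000
  p = 5/18 = 0.277778: log2(p) = -1.847997, -p*log2(p) = 0.513332
H = 0.482206 + 0.500000 + 0.513332 = 1.495538

H = 1.4955 bits/symbol


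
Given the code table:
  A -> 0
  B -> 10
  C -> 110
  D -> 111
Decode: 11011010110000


Decoding:
110 -> C
110 -> C
10 -> B
110 -> C
0 -> A
0 -> A
0 -> A


Result: CCBCAAA


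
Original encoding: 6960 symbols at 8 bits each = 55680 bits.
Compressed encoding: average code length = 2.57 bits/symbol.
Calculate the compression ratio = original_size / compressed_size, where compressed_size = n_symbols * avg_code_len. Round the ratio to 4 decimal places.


original_size = n_symbols * orig_bits = 6960 * 8 = 55680 bits
compressed_size = n_symbols * avg_code_len = 6960 * 2.57 = 17887.2 bits
ratio = original_size / compressed_size = 55680 / 17887.2 = 3.1128

Compression ratio = 3.1128


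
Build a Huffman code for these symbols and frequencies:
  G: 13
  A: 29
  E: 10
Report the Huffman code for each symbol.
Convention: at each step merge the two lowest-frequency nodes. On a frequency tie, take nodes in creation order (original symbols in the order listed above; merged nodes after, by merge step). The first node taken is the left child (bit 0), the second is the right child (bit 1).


Huffman tree construction:
Step 1: Merge E(10) + G(13) = 23
Step 2: Merge (E+G)(23) + A(29) = 52
Read each symbol's code off the tree from the root (left child = 0, right child = 1).

Codes:
  G: 01 (length 2)
  A: 1 (length 1)
  E: 00 (length 2)
Average code length: 75/52 = 1.4423 bits/symbol


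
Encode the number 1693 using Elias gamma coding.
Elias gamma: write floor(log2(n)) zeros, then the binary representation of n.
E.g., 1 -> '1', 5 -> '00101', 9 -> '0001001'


num_bits = floor(log2(1693)) + 1 = 11
leading_zeros = num_bits - 1 = 10
binary(1693) = 11010011101

Elias gamma(1693) = '0000000000' + '11010011101' = 000000000011010011101 (21 bits)


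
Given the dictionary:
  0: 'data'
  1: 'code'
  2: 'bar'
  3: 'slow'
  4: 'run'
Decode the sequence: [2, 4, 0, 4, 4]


Look up each index in the dictionary:
  2 -> 'bar'
  4 -> 'run'
  0 -> 'data'
  4 -> 'run'
  4 -> 'run'

Decoded: "bar run data run run"


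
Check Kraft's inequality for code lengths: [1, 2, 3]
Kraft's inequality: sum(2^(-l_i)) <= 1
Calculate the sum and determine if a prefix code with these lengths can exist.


Sum = 2^(-1) + 2^(-2) + 2^(-3)
    = 0.5 + 0.25 + 0.125
    = 7/8 = 0.875
Since 0.875 <= 1, Kraft's inequality IS satisfied.
A prefix code with these lengths CAN exist.

Kraft sum = 0.875. Satisfied.


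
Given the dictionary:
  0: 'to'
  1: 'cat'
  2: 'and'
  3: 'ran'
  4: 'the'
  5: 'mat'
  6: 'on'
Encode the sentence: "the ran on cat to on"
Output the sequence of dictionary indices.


Look up each word in the dictionary:
  'the' -> 4
  'ran' -> 3
  'on' -> 6
  'cat' -> 1
  'to' -> 0
  'on' -> 6

Encoded: [4, 3, 6, 1, 0, 6]


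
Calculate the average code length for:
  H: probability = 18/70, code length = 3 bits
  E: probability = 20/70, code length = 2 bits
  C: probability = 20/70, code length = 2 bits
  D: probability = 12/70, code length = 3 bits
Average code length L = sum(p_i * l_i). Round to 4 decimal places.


Weighted contributions p_i * l_i:
  H: (18/70) * 3 = 54/70
  E: (20/70) * 2 = 40/70
  C: (20/70) * 2 = 40/70
  D: (12/70) * 3 = 36/70
Sum = (54 + 40 + 40 + 36)/70 = 170/70

L = 170/70 = 2.4286 bits/symbol


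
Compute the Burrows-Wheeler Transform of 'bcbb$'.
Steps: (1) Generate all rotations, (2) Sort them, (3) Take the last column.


Rotations (sorted):
  0: $bcbb -> last char: b
  1: b$bcb -> last char: b
  2: bb$bc -> last char: c
  3: bcbb$ -> last char: $
  4: cbb$b -> last char: b


BWT = bbc$b


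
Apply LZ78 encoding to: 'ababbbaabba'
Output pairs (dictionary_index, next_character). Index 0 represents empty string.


LZ78 encoding steps:
Dictionary: {0: ''}
Step 1: w='' (idx 0), next='a' -> output (0, 'a'), add 'a' as idx 1
Step 2: w='' (idx 0), next='b' -> output (0, 'b'), add 'b' as idx 2
Step 3: w='a' (idx 1), next='b' -> output (1, 'b'), add 'ab' as idx 3
Step 4: w='b' (idx 2), next='b' -> output (2, 'b'), add 'bb' as idx 4
Step 5: w='a' (idx 1), next='a' -> output (1, 'a'), add 'aa' as idx 5
Step 6: w='bb' (idx 4), next='a' -> output (4, 'a'), add 'bba' as idx 6


Encoded: [(0, 'a'), (0, 'b'), (1, 'b'), (2, 'b'), (1, 'a'), (4, 'a')]


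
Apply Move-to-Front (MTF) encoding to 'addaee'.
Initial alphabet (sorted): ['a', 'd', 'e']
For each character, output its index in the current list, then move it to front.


MTF encoding:
'a': index 0 in ['a', 'd', 'e'] -> ['a', 'd', 'e']
'd': index 1 in ['a', 'd', 'e'] -> ['d', 'a', 'e']
'd': index 0 in ['d', 'a', 'e'] -> ['d', 'a', 'e']
'a': index 1 in ['d', 'a', 'e'] -> ['a', 'd', 'e']
'e': index 2 in ['a', 'd', 'e'] -> ['e', 'a', 'd']
'e': index 0 in ['e', 'a', 'd'] -> ['e', 'a', 'd']


Output: [0, 1, 0, 1, 2, 0]


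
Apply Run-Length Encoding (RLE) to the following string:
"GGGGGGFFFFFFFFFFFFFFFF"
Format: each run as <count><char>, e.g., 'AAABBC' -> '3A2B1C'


Scanning runs left to right:
  i=0: run of 'G' x 6 -> '6G'
  i=6: run of 'F' x 16 -> '16F'

RLE = 6G16F


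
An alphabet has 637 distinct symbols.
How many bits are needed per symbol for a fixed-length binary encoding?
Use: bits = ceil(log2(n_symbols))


log2(637) = 9.3151
Bracket: 2^9 = 512 < 637 <= 2^10 = 1024
So ceil(log2(637)) = 10

bits = ceil(log2(637)) = ceil(9.3151) = 10 bits


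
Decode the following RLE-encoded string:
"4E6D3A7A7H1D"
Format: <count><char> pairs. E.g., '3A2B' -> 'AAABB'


Expanding each <count><char> pair:
  4E -> 'EEEE'
  6D -> 'DDDDDD'
  3A -> 'AAA'
  7A -> 'AAAAAAA'
  7H -> 'HHHHHHH'
  1D -> 'D'

Decoded = EEEEDDDDDDAAAAAAAAAAHHHHHHHD


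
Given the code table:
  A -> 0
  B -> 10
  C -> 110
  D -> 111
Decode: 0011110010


Decoding:
0 -> A
0 -> A
111 -> D
10 -> B
0 -> A
10 -> B


Result: AADBAB


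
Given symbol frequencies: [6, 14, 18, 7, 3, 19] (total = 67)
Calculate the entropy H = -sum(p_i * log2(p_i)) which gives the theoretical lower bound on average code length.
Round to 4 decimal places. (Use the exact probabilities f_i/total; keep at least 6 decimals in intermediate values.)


Per-symbol terms -p_i * log2(p_i) with p_i = f_i/67:
  p = 6/67 = 0.089552: log2(p) = -3.481127, -p*log2(p) = 0.311743
  p = 14/67 = 0.208955: log2(p) = -2.258734, -p*log2(p) = 0.471974
  p = 18/67 = 0.268657: log2(p) = -1.896164, -p*log2(p) = 0.509417
  p = 7/67 = 0.104478: log2(p) = -3.258734, -p*log2(p) = 0.340465
  p = 3/67 = 0.044776: log2(p) = -4.481127, -p*log2(p) = 0.200647
  p = 19/67 = 0.283582: log2(p) = -1.818162, -p*log2(p) = 0.515598
H = 0.311743 + 0.471974 + 0.509417 + 0.340465 + 0.200647 + 0.515598 = 2.349844

H = 2.3498 bits/symbol


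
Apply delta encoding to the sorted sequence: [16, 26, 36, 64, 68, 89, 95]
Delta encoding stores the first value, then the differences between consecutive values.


First value: 16
Deltas:
  26 - 16 = 10
  36 - 26 = 10
  64 - 36 = 28
  68 - 64 = 4
  89 - 68 = 21
  95 - 89 = 6


Delta encoded: [16, 10, 10, 28, 4, 21, 6]


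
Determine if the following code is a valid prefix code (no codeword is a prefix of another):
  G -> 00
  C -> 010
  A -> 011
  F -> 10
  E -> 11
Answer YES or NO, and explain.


Checking each pair (does one codeword prefix another?):
  G='00' vs C='010': no prefix
  G='00' vs A='011': no prefix
  G='00' vs F='10': no prefix
  G='00' vs E='11': no prefix
  C='010' vs G='00': no prefix
  C='010' vs A='011': no prefix
  C='010' vs F='10': no prefix
  C='010' vs E='11': no prefix
  A='011' vs G='00': no prefix
  A='011' vs C='010': no prefix
  A='011' vs F='10': no prefix
  A='011' vs E='11': no prefix
  F='10' vs G='00': no prefix
  F='10' vs C='010': no prefix
  F='10' vs A='011': no prefix
  F='10' vs E='11': no prefix
  E='11' vs G='00': no prefix
  E='11' vs C='010': no prefix
  E='11' vs A='011': no prefix
  E='11' vs F='10': no prefix
No violation found over all pairs.

YES -- this is a valid prefix code. No codeword is a prefix of any other codeword.


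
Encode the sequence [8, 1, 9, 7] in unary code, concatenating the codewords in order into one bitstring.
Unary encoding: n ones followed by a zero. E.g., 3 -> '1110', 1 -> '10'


Encode each number as n ones followed by a terminating 0:
  8 -> 111111110 (9 bits)
  1 -> 10 (2 bits)
  9 -> 1111111110 (10 bits)
  7 -> 11111110 (8 bits)
Total length = 9 + 2 + 10 + 8 = 29 bits.

Unary([8, 1, 9, 7]) = 11111111010111111111011111110 (29 bits)


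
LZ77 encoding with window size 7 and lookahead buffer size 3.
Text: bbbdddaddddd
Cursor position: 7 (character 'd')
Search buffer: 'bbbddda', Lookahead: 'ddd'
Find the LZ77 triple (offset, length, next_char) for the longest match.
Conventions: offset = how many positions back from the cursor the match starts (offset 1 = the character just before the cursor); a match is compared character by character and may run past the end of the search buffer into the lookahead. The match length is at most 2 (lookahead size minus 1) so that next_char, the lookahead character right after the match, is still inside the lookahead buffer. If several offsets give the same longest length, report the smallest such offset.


Try each offset into the search buffer:
  offset=1 (pos 6, char 'a'): match length 0
  offset=2 (pos 5, char 'd'): match length 1
  offset=3 (pos 4, char 'd'): match length 2
  offset=4 (pos 3, char 'd'): match length 2
  offset=5 (pos 2, char 'b'): match length 0
  offset=6 (pos 1, char 'b'): match length 0
  offset=7 (pos 0, char 'b'): match length 0
Longest match has length 2, found at offsets 3, 4; take the smallest, offset 3.
next_char = character at position 7 + 2 = 9 -> 'd'

Best match: offset=3, length=2 (matching 'dd' starting at position 4)
LZ77 triple: (3, 2, 'd')


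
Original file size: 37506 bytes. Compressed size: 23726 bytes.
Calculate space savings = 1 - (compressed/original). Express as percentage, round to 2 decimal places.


ratio = compressed/original = 23726/37506 = 0.632592
savings = 1 - ratio = 1 - 0.632592 = 0.367408
as a percentage: 0.367408 * 100 = 36.74%

Space savings = 1 - 23726/37506 = 36.74%


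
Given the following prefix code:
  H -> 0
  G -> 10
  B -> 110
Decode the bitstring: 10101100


Decoding step by step:
Bits 10 -> G
Bits 10 -> G
Bits 110 -> B
Bits 0 -> H


Decoded message: GGBH


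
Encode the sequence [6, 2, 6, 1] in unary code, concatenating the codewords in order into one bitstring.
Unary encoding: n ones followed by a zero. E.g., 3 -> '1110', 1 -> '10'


Encode each number as n ones followed by a terminating 0:
  6 -> 1111110 (7 bits)
  2 -> 110 (3 bits)
  6 -> 1111110 (7 bits)
  1 -> 10 (2 bits)
Total length = 7 + 3 + 7 + 2 = 19 bits.

Unary([6, 2, 6, 1]) = 1111110110111111010 (19 bits)
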